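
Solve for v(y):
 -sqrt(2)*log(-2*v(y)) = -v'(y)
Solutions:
 -sqrt(2)*Integral(1/(log(-_y) + log(2)), (_y, v(y)))/2 = C1 - y


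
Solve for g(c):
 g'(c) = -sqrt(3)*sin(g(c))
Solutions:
 g(c) = -acos((-C1 - exp(2*sqrt(3)*c))/(C1 - exp(2*sqrt(3)*c))) + 2*pi
 g(c) = acos((-C1 - exp(2*sqrt(3)*c))/(C1 - exp(2*sqrt(3)*c)))


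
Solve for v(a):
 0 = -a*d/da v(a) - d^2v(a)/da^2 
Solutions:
 v(a) = C1 + C2*erf(sqrt(2)*a/2)


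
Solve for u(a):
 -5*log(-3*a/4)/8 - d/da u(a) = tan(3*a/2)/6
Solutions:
 u(a) = C1 - 5*a*log(-a)/8 - 5*a*log(3)/8 + 5*a/8 + 5*a*log(2)/4 + log(cos(3*a/2))/9


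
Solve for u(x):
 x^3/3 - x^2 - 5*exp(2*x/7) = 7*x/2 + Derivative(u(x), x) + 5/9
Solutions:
 u(x) = C1 + x^4/12 - x^3/3 - 7*x^2/4 - 5*x/9 - 35*exp(2*x/7)/2


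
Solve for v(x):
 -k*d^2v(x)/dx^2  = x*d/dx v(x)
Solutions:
 v(x) = C1 + C2*sqrt(k)*erf(sqrt(2)*x*sqrt(1/k)/2)


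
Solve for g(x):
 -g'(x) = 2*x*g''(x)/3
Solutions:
 g(x) = C1 + C2/sqrt(x)


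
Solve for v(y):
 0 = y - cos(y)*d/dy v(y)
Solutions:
 v(y) = C1 + Integral(y/cos(y), y)


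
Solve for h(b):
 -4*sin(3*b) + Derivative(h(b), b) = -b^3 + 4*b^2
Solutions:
 h(b) = C1 - b^4/4 + 4*b^3/3 - 4*cos(3*b)/3


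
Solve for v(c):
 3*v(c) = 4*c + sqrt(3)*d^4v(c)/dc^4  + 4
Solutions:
 v(c) = C1*exp(-3^(1/8)*c) + C2*exp(3^(1/8)*c) + C3*sin(3^(1/8)*c) + C4*cos(3^(1/8)*c) + 4*c/3 + 4/3


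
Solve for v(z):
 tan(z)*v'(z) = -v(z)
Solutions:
 v(z) = C1/sin(z)


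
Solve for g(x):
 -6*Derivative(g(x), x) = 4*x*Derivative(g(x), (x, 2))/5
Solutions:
 g(x) = C1 + C2/x^(13/2)


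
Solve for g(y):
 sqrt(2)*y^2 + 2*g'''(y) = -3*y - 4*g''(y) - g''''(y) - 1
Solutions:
 g(y) = C1 + C2*y - sqrt(2)*y^4/48 + y^3*(-3 + sqrt(2))/24 + y^2/16 + (C3*sin(sqrt(3)*y) + C4*cos(sqrt(3)*y))*exp(-y)


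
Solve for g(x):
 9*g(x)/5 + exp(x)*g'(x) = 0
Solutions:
 g(x) = C1*exp(9*exp(-x)/5)


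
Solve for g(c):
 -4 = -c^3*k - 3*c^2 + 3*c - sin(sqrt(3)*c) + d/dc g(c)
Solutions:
 g(c) = C1 + c^4*k/4 + c^3 - 3*c^2/2 - 4*c - sqrt(3)*cos(sqrt(3)*c)/3


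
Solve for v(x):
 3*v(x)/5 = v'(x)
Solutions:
 v(x) = C1*exp(3*x/5)


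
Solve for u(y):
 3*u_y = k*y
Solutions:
 u(y) = C1 + k*y^2/6


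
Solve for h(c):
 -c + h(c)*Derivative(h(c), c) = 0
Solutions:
 h(c) = -sqrt(C1 + c^2)
 h(c) = sqrt(C1 + c^2)


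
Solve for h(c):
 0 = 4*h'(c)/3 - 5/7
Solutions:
 h(c) = C1 + 15*c/28


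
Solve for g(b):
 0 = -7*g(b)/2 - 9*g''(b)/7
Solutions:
 g(b) = C1*sin(7*sqrt(2)*b/6) + C2*cos(7*sqrt(2)*b/6)


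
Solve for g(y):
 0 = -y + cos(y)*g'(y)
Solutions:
 g(y) = C1 + Integral(y/cos(y), y)


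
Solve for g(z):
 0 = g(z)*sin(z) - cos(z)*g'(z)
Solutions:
 g(z) = C1/cos(z)


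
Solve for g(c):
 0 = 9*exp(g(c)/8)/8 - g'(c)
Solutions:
 g(c) = 8*log(-1/(C1 + 9*c)) + 48*log(2)


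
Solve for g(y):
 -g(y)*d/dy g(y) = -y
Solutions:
 g(y) = -sqrt(C1 + y^2)
 g(y) = sqrt(C1 + y^2)


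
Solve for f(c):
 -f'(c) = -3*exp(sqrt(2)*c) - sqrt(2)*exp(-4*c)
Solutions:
 f(c) = C1 + 3*sqrt(2)*exp(sqrt(2)*c)/2 - sqrt(2)*exp(-4*c)/4


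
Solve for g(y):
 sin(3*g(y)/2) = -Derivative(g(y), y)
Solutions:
 g(y) = -2*acos((-C1 - exp(3*y))/(C1 - exp(3*y)))/3 + 4*pi/3
 g(y) = 2*acos((-C1 - exp(3*y))/(C1 - exp(3*y)))/3


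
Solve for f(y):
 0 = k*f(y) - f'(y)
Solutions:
 f(y) = C1*exp(k*y)


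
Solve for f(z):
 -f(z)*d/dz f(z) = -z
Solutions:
 f(z) = -sqrt(C1 + z^2)
 f(z) = sqrt(C1 + z^2)


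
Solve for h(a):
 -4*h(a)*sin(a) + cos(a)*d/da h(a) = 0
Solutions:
 h(a) = C1/cos(a)^4


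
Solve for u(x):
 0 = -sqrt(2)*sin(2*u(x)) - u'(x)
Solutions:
 u(x) = pi - acos((-C1 - exp(4*sqrt(2)*x))/(C1 - exp(4*sqrt(2)*x)))/2
 u(x) = acos((-C1 - exp(4*sqrt(2)*x))/(C1 - exp(4*sqrt(2)*x)))/2


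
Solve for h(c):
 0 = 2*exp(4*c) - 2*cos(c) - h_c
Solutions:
 h(c) = C1 + exp(4*c)/2 - 2*sin(c)


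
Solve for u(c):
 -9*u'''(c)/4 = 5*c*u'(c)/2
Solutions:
 u(c) = C1 + Integral(C2*airyai(-30^(1/3)*c/3) + C3*airybi(-30^(1/3)*c/3), c)


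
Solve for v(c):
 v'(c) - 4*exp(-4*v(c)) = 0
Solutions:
 v(c) = log(-I*(C1 + 16*c)^(1/4))
 v(c) = log(I*(C1 + 16*c)^(1/4))
 v(c) = log(-(C1 + 16*c)^(1/4))
 v(c) = log(C1 + 16*c)/4


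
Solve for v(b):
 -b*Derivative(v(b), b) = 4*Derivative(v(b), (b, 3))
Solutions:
 v(b) = C1 + Integral(C2*airyai(-2^(1/3)*b/2) + C3*airybi(-2^(1/3)*b/2), b)


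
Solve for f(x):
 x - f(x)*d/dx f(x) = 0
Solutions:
 f(x) = -sqrt(C1 + x^2)
 f(x) = sqrt(C1 + x^2)


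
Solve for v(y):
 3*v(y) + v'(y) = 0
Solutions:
 v(y) = C1*exp(-3*y)


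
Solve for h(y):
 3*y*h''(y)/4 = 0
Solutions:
 h(y) = C1 + C2*y


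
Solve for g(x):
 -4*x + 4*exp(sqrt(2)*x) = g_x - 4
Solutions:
 g(x) = C1 - 2*x^2 + 4*x + 2*sqrt(2)*exp(sqrt(2)*x)


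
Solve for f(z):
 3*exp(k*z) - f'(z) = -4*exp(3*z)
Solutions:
 f(z) = C1 + 4*exp(3*z)/3 + 3*exp(k*z)/k


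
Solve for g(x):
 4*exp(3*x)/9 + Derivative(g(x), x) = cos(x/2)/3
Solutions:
 g(x) = C1 - 4*exp(3*x)/27 + 2*sin(x/2)/3


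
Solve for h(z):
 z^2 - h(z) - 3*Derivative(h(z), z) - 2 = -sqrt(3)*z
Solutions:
 h(z) = C1*exp(-z/3) + z^2 - 6*z + sqrt(3)*z - 3*sqrt(3) + 16


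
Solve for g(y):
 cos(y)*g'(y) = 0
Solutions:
 g(y) = C1


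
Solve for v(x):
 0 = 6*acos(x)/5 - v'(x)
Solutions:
 v(x) = C1 + 6*x*acos(x)/5 - 6*sqrt(1 - x^2)/5


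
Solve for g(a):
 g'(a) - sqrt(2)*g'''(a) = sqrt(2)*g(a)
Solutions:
 g(a) = C1*exp(3^(1/3)*a*(2^(5/6)*3^(1/3)/(sqrt(3)*sqrt(27 - sqrt(2)) + 9)^(1/3) + 2^(2/3)*(sqrt(3)*sqrt(27 - sqrt(2)) + 9)^(1/3))/12)*sin(3^(1/6)*a*(-3*2^(5/6)/(sqrt(3)*sqrt(27 - sqrt(2)) + 9)^(1/3) + 6^(2/3)*(sqrt(3)*sqrt(27 - sqrt(2)) + 9)^(1/3))/12) + C2*exp(3^(1/3)*a*(2^(5/6)*3^(1/3)/(sqrt(3)*sqrt(27 - sqrt(2)) + 9)^(1/3) + 2^(2/3)*(sqrt(3)*sqrt(27 - sqrt(2)) + 9)^(1/3))/12)*cos(3^(1/6)*a*(-3*2^(5/6)/(sqrt(3)*sqrt(27 - sqrt(2)) + 9)^(1/3) + 6^(2/3)*(sqrt(3)*sqrt(27 - sqrt(2)) + 9)^(1/3))/12) + C3*exp(-3^(1/3)*a*(2^(5/6)*3^(1/3)/(sqrt(3)*sqrt(27 - sqrt(2)) + 9)^(1/3) + 2^(2/3)*(sqrt(3)*sqrt(27 - sqrt(2)) + 9)^(1/3))/6)


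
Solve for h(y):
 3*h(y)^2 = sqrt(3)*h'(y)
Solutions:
 h(y) = -1/(C1 + sqrt(3)*y)


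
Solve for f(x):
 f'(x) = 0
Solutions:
 f(x) = C1


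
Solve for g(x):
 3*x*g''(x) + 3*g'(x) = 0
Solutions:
 g(x) = C1 + C2*log(x)


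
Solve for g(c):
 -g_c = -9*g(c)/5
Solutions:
 g(c) = C1*exp(9*c/5)


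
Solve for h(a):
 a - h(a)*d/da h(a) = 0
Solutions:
 h(a) = -sqrt(C1 + a^2)
 h(a) = sqrt(C1 + a^2)


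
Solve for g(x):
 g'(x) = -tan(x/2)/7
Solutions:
 g(x) = C1 + 2*log(cos(x/2))/7


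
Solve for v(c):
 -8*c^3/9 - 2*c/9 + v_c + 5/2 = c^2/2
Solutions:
 v(c) = C1 + 2*c^4/9 + c^3/6 + c^2/9 - 5*c/2


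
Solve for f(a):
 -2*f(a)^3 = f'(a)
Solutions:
 f(a) = -sqrt(2)*sqrt(-1/(C1 - 2*a))/2
 f(a) = sqrt(2)*sqrt(-1/(C1 - 2*a))/2


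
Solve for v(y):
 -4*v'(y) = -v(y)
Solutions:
 v(y) = C1*exp(y/4)


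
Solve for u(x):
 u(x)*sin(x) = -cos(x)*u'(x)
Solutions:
 u(x) = C1*cos(x)


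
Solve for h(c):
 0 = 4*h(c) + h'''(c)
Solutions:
 h(c) = C3*exp(-2^(2/3)*c) + (C1*sin(2^(2/3)*sqrt(3)*c/2) + C2*cos(2^(2/3)*sqrt(3)*c/2))*exp(2^(2/3)*c/2)


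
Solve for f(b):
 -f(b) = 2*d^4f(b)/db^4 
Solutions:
 f(b) = (C1*sin(2^(1/4)*b/2) + C2*cos(2^(1/4)*b/2))*exp(-2^(1/4)*b/2) + (C3*sin(2^(1/4)*b/2) + C4*cos(2^(1/4)*b/2))*exp(2^(1/4)*b/2)


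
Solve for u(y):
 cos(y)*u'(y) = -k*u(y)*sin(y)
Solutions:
 u(y) = C1*exp(k*log(cos(y)))


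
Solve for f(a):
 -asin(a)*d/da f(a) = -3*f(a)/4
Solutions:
 f(a) = C1*exp(3*Integral(1/asin(a), a)/4)


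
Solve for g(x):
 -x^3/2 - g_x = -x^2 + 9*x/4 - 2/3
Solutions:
 g(x) = C1 - x^4/8 + x^3/3 - 9*x^2/8 + 2*x/3


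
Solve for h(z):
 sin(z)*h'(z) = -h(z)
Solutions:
 h(z) = C1*sqrt(cos(z) + 1)/sqrt(cos(z) - 1)


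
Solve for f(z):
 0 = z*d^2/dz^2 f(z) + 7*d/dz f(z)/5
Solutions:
 f(z) = C1 + C2/z^(2/5)


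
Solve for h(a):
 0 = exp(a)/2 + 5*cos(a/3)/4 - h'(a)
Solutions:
 h(a) = C1 + exp(a)/2 + 15*sin(a/3)/4


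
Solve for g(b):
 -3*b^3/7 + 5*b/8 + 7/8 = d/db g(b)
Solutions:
 g(b) = C1 - 3*b^4/28 + 5*b^2/16 + 7*b/8


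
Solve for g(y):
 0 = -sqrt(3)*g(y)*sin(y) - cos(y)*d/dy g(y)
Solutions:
 g(y) = C1*cos(y)^(sqrt(3))


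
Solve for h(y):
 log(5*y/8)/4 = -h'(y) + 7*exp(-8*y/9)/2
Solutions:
 h(y) = C1 - y*log(y)/4 + y*(-log(5) + 1 + 3*log(2))/4 - 63*exp(-8*y/9)/16


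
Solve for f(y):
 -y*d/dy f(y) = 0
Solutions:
 f(y) = C1


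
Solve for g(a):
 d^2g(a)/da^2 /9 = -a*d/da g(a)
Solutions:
 g(a) = C1 + C2*erf(3*sqrt(2)*a/2)


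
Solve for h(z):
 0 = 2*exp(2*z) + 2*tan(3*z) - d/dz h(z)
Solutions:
 h(z) = C1 + exp(2*z) - 2*log(cos(3*z))/3


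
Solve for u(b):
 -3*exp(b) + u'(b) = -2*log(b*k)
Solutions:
 u(b) = C1 - 2*b*log(b*k) + 2*b + 3*exp(b)


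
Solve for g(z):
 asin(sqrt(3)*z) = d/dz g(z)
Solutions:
 g(z) = C1 + z*asin(sqrt(3)*z) + sqrt(3)*sqrt(1 - 3*z^2)/3


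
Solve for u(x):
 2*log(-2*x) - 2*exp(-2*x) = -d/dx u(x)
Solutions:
 u(x) = C1 - 2*x*log(-x) + 2*x*(1 - log(2)) - exp(-2*x)


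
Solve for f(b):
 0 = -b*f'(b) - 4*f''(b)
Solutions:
 f(b) = C1 + C2*erf(sqrt(2)*b/4)


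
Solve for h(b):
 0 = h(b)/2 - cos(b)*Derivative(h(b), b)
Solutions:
 h(b) = C1*(sin(b) + 1)^(1/4)/(sin(b) - 1)^(1/4)


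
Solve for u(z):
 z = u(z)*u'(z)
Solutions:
 u(z) = -sqrt(C1 + z^2)
 u(z) = sqrt(C1 + z^2)


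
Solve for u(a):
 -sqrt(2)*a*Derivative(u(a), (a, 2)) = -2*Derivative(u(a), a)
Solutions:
 u(a) = C1 + C2*a^(1 + sqrt(2))


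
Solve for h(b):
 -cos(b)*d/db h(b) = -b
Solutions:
 h(b) = C1 + Integral(b/cos(b), b)


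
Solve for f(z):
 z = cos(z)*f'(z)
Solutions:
 f(z) = C1 + Integral(z/cos(z), z)


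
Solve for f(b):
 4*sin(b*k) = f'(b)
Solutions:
 f(b) = C1 - 4*cos(b*k)/k


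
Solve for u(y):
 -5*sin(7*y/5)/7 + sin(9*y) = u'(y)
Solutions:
 u(y) = C1 + 25*cos(7*y/5)/49 - cos(9*y)/9


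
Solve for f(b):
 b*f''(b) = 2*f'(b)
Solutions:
 f(b) = C1 + C2*b^3


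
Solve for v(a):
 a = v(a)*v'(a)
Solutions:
 v(a) = -sqrt(C1 + a^2)
 v(a) = sqrt(C1 + a^2)


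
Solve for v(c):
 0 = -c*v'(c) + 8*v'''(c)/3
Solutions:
 v(c) = C1 + Integral(C2*airyai(3^(1/3)*c/2) + C3*airybi(3^(1/3)*c/2), c)


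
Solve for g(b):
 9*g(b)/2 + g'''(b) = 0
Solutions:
 g(b) = C3*exp(-6^(2/3)*b/2) + (C1*sin(3*2^(2/3)*3^(1/6)*b/4) + C2*cos(3*2^(2/3)*3^(1/6)*b/4))*exp(6^(2/3)*b/4)


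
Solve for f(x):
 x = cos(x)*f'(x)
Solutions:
 f(x) = C1 + Integral(x/cos(x), x)


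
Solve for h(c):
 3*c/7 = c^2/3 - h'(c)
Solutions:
 h(c) = C1 + c^3/9 - 3*c^2/14


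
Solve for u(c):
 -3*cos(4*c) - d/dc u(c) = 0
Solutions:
 u(c) = C1 - 3*sin(4*c)/4


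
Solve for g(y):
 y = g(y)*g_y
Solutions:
 g(y) = -sqrt(C1 + y^2)
 g(y) = sqrt(C1 + y^2)


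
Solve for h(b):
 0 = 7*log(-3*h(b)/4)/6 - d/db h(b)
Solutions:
 -6*Integral(1/(log(-_y) - 2*log(2) + log(3)), (_y, h(b)))/7 = C1 - b


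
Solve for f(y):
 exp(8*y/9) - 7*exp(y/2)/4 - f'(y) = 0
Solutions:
 f(y) = C1 + 9*exp(8*y/9)/8 - 7*exp(y/2)/2


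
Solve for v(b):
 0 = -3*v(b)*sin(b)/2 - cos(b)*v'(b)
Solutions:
 v(b) = C1*cos(b)^(3/2)


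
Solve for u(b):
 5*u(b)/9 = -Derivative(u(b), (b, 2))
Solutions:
 u(b) = C1*sin(sqrt(5)*b/3) + C2*cos(sqrt(5)*b/3)


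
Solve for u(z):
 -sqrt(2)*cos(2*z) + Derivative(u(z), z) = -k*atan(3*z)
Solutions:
 u(z) = C1 - k*(z*atan(3*z) - log(9*z^2 + 1)/6) + sqrt(2)*sin(2*z)/2


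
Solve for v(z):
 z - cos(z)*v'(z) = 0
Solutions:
 v(z) = C1 + Integral(z/cos(z), z)


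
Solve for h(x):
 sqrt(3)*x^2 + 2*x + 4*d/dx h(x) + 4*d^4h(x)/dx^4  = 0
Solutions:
 h(x) = C1 + C4*exp(-x) - sqrt(3)*x^3/12 - x^2/4 + (C2*sin(sqrt(3)*x/2) + C3*cos(sqrt(3)*x/2))*exp(x/2)


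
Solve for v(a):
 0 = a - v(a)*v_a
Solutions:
 v(a) = -sqrt(C1 + a^2)
 v(a) = sqrt(C1 + a^2)


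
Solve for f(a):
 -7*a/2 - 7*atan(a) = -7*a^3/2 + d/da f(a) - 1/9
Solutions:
 f(a) = C1 + 7*a^4/8 - 7*a^2/4 - 7*a*atan(a) + a/9 + 7*log(a^2 + 1)/2


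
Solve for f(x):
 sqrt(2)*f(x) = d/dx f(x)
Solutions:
 f(x) = C1*exp(sqrt(2)*x)


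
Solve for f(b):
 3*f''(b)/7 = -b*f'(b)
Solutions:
 f(b) = C1 + C2*erf(sqrt(42)*b/6)


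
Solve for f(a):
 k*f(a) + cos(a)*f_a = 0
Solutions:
 f(a) = C1*exp(k*(log(sin(a) - 1) - log(sin(a) + 1))/2)


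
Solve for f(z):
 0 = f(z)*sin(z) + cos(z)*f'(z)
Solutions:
 f(z) = C1*cos(z)


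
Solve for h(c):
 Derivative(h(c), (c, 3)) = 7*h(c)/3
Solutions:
 h(c) = C3*exp(3^(2/3)*7^(1/3)*c/3) + (C1*sin(3^(1/6)*7^(1/3)*c/2) + C2*cos(3^(1/6)*7^(1/3)*c/2))*exp(-3^(2/3)*7^(1/3)*c/6)


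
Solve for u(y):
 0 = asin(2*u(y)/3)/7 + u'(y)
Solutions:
 Integral(1/asin(2*_y/3), (_y, u(y))) = C1 - y/7


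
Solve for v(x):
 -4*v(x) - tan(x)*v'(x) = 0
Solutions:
 v(x) = C1/sin(x)^4


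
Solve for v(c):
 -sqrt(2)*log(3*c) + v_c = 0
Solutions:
 v(c) = C1 + sqrt(2)*c*log(c) - sqrt(2)*c + sqrt(2)*c*log(3)


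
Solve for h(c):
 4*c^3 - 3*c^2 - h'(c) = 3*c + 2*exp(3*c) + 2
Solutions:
 h(c) = C1 + c^4 - c^3 - 3*c^2/2 - 2*c - 2*exp(3*c)/3


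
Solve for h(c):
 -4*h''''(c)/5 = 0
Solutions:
 h(c) = C1 + C2*c + C3*c^2 + C4*c^3


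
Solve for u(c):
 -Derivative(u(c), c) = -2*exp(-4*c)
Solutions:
 u(c) = C1 - exp(-4*c)/2


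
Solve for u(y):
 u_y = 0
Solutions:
 u(y) = C1


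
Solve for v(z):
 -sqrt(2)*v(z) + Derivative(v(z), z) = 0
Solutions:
 v(z) = C1*exp(sqrt(2)*z)


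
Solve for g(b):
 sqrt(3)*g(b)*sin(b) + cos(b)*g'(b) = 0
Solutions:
 g(b) = C1*cos(b)^(sqrt(3))


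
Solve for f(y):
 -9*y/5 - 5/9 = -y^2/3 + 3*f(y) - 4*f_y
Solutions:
 f(y) = C1*exp(3*y/4) + y^2/9 - 41*y/135 - 239/405


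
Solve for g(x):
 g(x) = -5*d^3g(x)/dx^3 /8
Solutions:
 g(x) = C3*exp(-2*5^(2/3)*x/5) + (C1*sin(sqrt(3)*5^(2/3)*x/5) + C2*cos(sqrt(3)*5^(2/3)*x/5))*exp(5^(2/3)*x/5)


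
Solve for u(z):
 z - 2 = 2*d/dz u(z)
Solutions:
 u(z) = C1 + z^2/4 - z


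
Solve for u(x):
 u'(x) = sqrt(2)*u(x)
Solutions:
 u(x) = C1*exp(sqrt(2)*x)


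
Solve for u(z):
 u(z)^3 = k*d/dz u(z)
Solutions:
 u(z) = -sqrt(2)*sqrt(-k/(C1*k + z))/2
 u(z) = sqrt(2)*sqrt(-k/(C1*k + z))/2


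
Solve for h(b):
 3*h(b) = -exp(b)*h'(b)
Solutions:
 h(b) = C1*exp(3*exp(-b))


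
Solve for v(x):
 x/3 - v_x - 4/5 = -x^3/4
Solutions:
 v(x) = C1 + x^4/16 + x^2/6 - 4*x/5


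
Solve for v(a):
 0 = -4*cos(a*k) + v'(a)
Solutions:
 v(a) = C1 + 4*sin(a*k)/k


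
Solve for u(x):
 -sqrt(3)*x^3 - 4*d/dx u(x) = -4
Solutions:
 u(x) = C1 - sqrt(3)*x^4/16 + x


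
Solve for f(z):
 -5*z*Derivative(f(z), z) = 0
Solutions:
 f(z) = C1


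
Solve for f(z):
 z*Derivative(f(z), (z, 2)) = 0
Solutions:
 f(z) = C1 + C2*z


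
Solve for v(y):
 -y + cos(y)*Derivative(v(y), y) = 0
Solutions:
 v(y) = C1 + Integral(y/cos(y), y)


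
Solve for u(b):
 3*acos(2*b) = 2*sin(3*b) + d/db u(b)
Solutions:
 u(b) = C1 + 3*b*acos(2*b) - 3*sqrt(1 - 4*b^2)/2 + 2*cos(3*b)/3


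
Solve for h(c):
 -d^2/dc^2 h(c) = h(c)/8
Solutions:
 h(c) = C1*sin(sqrt(2)*c/4) + C2*cos(sqrt(2)*c/4)


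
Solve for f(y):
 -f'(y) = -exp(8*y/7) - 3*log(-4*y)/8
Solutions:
 f(y) = C1 + 3*y*log(-y)/8 + 3*y*(-1 + 2*log(2))/8 + 7*exp(8*y/7)/8


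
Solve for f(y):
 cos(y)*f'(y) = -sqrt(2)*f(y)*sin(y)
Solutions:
 f(y) = C1*cos(y)^(sqrt(2))


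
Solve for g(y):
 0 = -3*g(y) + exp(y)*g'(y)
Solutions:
 g(y) = C1*exp(-3*exp(-y))


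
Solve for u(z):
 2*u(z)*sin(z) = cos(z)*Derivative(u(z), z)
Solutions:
 u(z) = C1/cos(z)^2


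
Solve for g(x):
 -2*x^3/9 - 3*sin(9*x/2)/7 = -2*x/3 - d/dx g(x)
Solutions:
 g(x) = C1 + x^4/18 - x^2/3 - 2*cos(9*x/2)/21


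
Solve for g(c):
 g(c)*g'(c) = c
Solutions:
 g(c) = -sqrt(C1 + c^2)
 g(c) = sqrt(C1 + c^2)


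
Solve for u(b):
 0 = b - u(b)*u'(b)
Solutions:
 u(b) = -sqrt(C1 + b^2)
 u(b) = sqrt(C1 + b^2)


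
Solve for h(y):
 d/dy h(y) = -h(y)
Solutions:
 h(y) = C1*exp(-y)


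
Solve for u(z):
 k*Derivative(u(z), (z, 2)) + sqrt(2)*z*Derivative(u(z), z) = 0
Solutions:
 u(z) = C1 + C2*sqrt(k)*erf(2^(3/4)*z*sqrt(1/k)/2)


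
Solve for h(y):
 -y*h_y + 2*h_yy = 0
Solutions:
 h(y) = C1 + C2*erfi(y/2)


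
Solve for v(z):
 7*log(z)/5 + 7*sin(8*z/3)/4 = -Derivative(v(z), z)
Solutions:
 v(z) = C1 - 7*z*log(z)/5 + 7*z/5 + 21*cos(8*z/3)/32


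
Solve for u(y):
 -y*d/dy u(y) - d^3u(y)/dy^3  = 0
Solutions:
 u(y) = C1 + Integral(C2*airyai(-y) + C3*airybi(-y), y)


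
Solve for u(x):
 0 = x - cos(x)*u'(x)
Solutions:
 u(x) = C1 + Integral(x/cos(x), x)


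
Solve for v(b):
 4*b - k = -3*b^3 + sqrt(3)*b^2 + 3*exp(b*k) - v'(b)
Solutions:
 v(b) = C1 - 3*b^4/4 + sqrt(3)*b^3/3 - 2*b^2 + b*k + 3*exp(b*k)/k


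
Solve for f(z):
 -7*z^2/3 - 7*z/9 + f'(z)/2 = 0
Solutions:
 f(z) = C1 + 14*z^3/9 + 7*z^2/9


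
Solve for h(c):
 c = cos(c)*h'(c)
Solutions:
 h(c) = C1 + Integral(c/cos(c), c)


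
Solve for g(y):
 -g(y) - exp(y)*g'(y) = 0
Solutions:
 g(y) = C1*exp(exp(-y))


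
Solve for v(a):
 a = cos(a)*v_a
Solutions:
 v(a) = C1 + Integral(a/cos(a), a)


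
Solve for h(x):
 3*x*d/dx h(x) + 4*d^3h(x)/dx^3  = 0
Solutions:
 h(x) = C1 + Integral(C2*airyai(-6^(1/3)*x/2) + C3*airybi(-6^(1/3)*x/2), x)


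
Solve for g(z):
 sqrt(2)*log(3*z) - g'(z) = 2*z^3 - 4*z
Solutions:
 g(z) = C1 - z^4/2 + 2*z^2 + sqrt(2)*z*log(z) - sqrt(2)*z + sqrt(2)*z*log(3)


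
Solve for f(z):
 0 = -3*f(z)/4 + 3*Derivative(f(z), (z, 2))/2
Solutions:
 f(z) = C1*exp(-sqrt(2)*z/2) + C2*exp(sqrt(2)*z/2)


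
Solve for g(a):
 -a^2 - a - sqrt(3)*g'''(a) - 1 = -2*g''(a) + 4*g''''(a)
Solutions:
 g(a) = C1 + C2*a + C3*exp(a*(-sqrt(3) + sqrt(35))/8) + C4*exp(-a*(sqrt(3) + sqrt(35))/8) + a^4/24 + a^3*(1 + sqrt(3))/12 + a^2*(sqrt(3) + 13)/8


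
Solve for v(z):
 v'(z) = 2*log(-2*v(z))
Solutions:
 -Integral(1/(log(-_y) + log(2)), (_y, v(z)))/2 = C1 - z


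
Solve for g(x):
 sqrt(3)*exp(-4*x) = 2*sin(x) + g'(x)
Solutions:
 g(x) = C1 + 2*cos(x) - sqrt(3)*exp(-4*x)/4


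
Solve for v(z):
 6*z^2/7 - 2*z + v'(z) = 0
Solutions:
 v(z) = C1 - 2*z^3/7 + z^2


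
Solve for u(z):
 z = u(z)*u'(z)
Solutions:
 u(z) = -sqrt(C1 + z^2)
 u(z) = sqrt(C1 + z^2)


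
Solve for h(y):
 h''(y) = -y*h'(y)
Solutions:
 h(y) = C1 + C2*erf(sqrt(2)*y/2)


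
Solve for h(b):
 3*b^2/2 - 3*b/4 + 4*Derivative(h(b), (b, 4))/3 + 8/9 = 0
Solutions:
 h(b) = C1 + C2*b + C3*b^2 + C4*b^3 - b^6/320 + 3*b^5/640 - b^4/36


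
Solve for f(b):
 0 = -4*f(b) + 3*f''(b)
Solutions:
 f(b) = C1*exp(-2*sqrt(3)*b/3) + C2*exp(2*sqrt(3)*b/3)


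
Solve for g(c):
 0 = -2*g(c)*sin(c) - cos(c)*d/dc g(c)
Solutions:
 g(c) = C1*cos(c)^2


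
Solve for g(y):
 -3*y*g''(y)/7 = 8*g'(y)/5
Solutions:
 g(y) = C1 + C2/y^(41/15)


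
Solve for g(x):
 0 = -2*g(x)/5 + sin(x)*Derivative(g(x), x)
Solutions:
 g(x) = C1*(cos(x) - 1)^(1/5)/(cos(x) + 1)^(1/5)


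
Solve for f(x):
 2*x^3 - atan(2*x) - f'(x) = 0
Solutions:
 f(x) = C1 + x^4/2 - x*atan(2*x) + log(4*x^2 + 1)/4


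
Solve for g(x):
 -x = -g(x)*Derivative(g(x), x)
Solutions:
 g(x) = -sqrt(C1 + x^2)
 g(x) = sqrt(C1 + x^2)


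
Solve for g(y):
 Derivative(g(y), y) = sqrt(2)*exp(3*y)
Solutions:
 g(y) = C1 + sqrt(2)*exp(3*y)/3


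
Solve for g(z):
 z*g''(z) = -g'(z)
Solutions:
 g(z) = C1 + C2*log(z)


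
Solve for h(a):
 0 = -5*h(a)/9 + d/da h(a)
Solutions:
 h(a) = C1*exp(5*a/9)


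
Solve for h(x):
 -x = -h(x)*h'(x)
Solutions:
 h(x) = -sqrt(C1 + x^2)
 h(x) = sqrt(C1 + x^2)


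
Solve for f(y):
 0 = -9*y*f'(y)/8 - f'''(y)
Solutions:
 f(y) = C1 + Integral(C2*airyai(-3^(2/3)*y/2) + C3*airybi(-3^(2/3)*y/2), y)


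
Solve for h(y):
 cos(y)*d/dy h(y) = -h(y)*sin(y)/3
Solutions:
 h(y) = C1*cos(y)^(1/3)


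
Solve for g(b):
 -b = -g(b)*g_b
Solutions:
 g(b) = -sqrt(C1 + b^2)
 g(b) = sqrt(C1 + b^2)


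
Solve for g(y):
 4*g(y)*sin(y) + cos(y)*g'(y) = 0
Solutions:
 g(y) = C1*cos(y)^4


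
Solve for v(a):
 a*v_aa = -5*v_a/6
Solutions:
 v(a) = C1 + C2*a^(1/6)


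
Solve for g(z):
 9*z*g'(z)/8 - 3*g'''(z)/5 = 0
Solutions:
 g(z) = C1 + Integral(C2*airyai(15^(1/3)*z/2) + C3*airybi(15^(1/3)*z/2), z)


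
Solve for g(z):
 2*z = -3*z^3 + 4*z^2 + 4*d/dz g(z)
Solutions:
 g(z) = C1 + 3*z^4/16 - z^3/3 + z^2/4


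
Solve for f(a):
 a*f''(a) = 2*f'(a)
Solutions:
 f(a) = C1 + C2*a^3


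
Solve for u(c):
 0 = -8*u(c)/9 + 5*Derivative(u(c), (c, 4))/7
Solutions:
 u(c) = C1*exp(-sqrt(3)*5^(3/4)*56^(1/4)*c/15) + C2*exp(sqrt(3)*5^(3/4)*56^(1/4)*c/15) + C3*sin(sqrt(3)*5^(3/4)*56^(1/4)*c/15) + C4*cos(sqrt(3)*5^(3/4)*56^(1/4)*c/15)


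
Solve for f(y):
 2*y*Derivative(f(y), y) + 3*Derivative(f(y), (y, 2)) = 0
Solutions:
 f(y) = C1 + C2*erf(sqrt(3)*y/3)


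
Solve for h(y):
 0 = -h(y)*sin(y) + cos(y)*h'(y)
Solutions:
 h(y) = C1/cos(y)


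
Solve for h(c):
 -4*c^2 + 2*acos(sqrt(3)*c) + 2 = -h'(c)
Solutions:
 h(c) = C1 + 4*c^3/3 - 2*c*acos(sqrt(3)*c) - 2*c + 2*sqrt(3)*sqrt(1 - 3*c^2)/3


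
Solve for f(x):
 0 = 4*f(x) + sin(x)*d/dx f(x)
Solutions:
 f(x) = C1*(cos(x)^2 + 2*cos(x) + 1)/(cos(x)^2 - 2*cos(x) + 1)


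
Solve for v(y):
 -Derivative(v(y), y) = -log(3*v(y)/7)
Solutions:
 -Integral(1/(log(_y) - log(7) + log(3)), (_y, v(y))) = C1 - y


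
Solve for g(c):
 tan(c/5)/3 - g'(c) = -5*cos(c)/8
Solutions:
 g(c) = C1 - 5*log(cos(c/5))/3 + 5*sin(c)/8


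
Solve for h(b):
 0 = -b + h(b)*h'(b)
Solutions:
 h(b) = -sqrt(C1 + b^2)
 h(b) = sqrt(C1 + b^2)


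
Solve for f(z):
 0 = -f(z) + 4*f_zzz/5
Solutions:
 f(z) = C3*exp(10^(1/3)*z/2) + (C1*sin(10^(1/3)*sqrt(3)*z/4) + C2*cos(10^(1/3)*sqrt(3)*z/4))*exp(-10^(1/3)*z/4)


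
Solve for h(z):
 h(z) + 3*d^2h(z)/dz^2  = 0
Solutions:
 h(z) = C1*sin(sqrt(3)*z/3) + C2*cos(sqrt(3)*z/3)


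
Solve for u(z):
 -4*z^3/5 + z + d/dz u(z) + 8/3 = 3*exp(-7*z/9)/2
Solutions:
 u(z) = C1 + z^4/5 - z^2/2 - 8*z/3 - 27*exp(-7*z/9)/14


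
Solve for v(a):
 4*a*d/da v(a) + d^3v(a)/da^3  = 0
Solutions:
 v(a) = C1 + Integral(C2*airyai(-2^(2/3)*a) + C3*airybi(-2^(2/3)*a), a)


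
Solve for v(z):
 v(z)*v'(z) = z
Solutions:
 v(z) = -sqrt(C1 + z^2)
 v(z) = sqrt(C1 + z^2)


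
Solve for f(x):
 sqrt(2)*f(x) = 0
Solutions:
 f(x) = 0


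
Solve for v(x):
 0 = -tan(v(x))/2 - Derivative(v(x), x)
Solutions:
 v(x) = pi - asin(C1*exp(-x/2))
 v(x) = asin(C1*exp(-x/2))


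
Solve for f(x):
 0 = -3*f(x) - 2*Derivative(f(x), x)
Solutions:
 f(x) = C1*exp(-3*x/2)


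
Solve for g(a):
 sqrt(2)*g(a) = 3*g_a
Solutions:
 g(a) = C1*exp(sqrt(2)*a/3)


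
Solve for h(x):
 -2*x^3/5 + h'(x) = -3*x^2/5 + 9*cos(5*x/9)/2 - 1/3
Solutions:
 h(x) = C1 + x^4/10 - x^3/5 - x/3 + 81*sin(5*x/9)/10


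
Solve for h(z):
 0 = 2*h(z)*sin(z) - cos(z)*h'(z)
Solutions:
 h(z) = C1/cos(z)^2


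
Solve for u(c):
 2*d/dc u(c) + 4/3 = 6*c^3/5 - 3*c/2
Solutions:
 u(c) = C1 + 3*c^4/20 - 3*c^2/8 - 2*c/3


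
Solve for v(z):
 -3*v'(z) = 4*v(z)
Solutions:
 v(z) = C1*exp(-4*z/3)


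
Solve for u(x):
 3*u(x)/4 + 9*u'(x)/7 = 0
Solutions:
 u(x) = C1*exp(-7*x/12)


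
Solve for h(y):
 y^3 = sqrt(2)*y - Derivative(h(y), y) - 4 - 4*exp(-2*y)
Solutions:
 h(y) = C1 - y^4/4 + sqrt(2)*y^2/2 - 4*y + 2*exp(-2*y)


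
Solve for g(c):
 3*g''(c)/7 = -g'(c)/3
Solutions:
 g(c) = C1 + C2*exp(-7*c/9)


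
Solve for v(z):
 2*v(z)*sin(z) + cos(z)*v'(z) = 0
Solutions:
 v(z) = C1*cos(z)^2


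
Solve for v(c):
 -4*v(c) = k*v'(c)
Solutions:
 v(c) = C1*exp(-4*c/k)


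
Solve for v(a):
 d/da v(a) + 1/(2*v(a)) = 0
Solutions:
 v(a) = -sqrt(C1 - a)
 v(a) = sqrt(C1 - a)


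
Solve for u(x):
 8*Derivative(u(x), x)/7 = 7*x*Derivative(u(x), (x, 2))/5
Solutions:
 u(x) = C1 + C2*x^(89/49)


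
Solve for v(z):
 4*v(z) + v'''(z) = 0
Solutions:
 v(z) = C3*exp(-2^(2/3)*z) + (C1*sin(2^(2/3)*sqrt(3)*z/2) + C2*cos(2^(2/3)*sqrt(3)*z/2))*exp(2^(2/3)*z/2)


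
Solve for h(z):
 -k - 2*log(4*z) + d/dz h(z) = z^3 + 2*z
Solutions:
 h(z) = C1 + k*z + z^4/4 + z^2 + 2*z*log(z) - 2*z + z*log(16)


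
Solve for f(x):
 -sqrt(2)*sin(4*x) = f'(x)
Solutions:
 f(x) = C1 + sqrt(2)*cos(4*x)/4


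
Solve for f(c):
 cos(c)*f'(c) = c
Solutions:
 f(c) = C1 + Integral(c/cos(c), c)


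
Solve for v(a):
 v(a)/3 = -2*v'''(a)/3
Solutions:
 v(a) = C3*exp(-2^(2/3)*a/2) + (C1*sin(2^(2/3)*sqrt(3)*a/4) + C2*cos(2^(2/3)*sqrt(3)*a/4))*exp(2^(2/3)*a/4)


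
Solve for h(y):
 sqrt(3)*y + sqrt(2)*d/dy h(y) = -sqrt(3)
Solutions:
 h(y) = C1 - sqrt(6)*y^2/4 - sqrt(6)*y/2


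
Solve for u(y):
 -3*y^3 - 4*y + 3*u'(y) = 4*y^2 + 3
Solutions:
 u(y) = C1 + y^4/4 + 4*y^3/9 + 2*y^2/3 + y


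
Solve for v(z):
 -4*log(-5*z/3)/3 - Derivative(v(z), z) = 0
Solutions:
 v(z) = C1 - 4*z*log(-z)/3 + 4*z*(-log(5) + 1 + log(3))/3


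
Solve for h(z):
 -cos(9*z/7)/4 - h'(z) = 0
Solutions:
 h(z) = C1 - 7*sin(9*z/7)/36


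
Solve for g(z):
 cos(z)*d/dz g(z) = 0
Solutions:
 g(z) = C1


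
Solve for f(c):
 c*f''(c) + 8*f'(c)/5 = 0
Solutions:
 f(c) = C1 + C2/c^(3/5)


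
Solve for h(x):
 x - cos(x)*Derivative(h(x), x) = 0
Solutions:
 h(x) = C1 + Integral(x/cos(x), x)


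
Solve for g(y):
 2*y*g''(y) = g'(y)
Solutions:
 g(y) = C1 + C2*y^(3/2)


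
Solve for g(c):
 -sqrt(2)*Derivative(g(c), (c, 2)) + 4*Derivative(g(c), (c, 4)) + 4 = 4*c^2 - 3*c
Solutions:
 g(c) = C1 + C2*c + C3*exp(-2^(1/4)*c/2) + C4*exp(2^(1/4)*c/2) - sqrt(2)*c^4/6 + sqrt(2)*c^3/4 + c^2*(-8 + sqrt(2))


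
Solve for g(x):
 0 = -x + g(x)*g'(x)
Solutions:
 g(x) = -sqrt(C1 + x^2)
 g(x) = sqrt(C1 + x^2)


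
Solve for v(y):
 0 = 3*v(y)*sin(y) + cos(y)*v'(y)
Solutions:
 v(y) = C1*cos(y)^3


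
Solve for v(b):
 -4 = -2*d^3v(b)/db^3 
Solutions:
 v(b) = C1 + C2*b + C3*b^2 + b^3/3


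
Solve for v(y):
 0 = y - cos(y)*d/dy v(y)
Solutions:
 v(y) = C1 + Integral(y/cos(y), y)


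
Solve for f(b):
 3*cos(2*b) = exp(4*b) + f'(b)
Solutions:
 f(b) = C1 - exp(4*b)/4 + 3*sin(2*b)/2


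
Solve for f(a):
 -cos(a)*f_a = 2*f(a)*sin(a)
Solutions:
 f(a) = C1*cos(a)^2


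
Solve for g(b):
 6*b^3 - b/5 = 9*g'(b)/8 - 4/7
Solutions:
 g(b) = C1 + 4*b^4/3 - 4*b^2/45 + 32*b/63


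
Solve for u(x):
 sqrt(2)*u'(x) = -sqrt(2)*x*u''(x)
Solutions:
 u(x) = C1 + C2*log(x)


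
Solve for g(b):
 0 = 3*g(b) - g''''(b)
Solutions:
 g(b) = C1*exp(-3^(1/4)*b) + C2*exp(3^(1/4)*b) + C3*sin(3^(1/4)*b) + C4*cos(3^(1/4)*b)


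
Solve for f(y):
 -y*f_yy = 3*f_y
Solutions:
 f(y) = C1 + C2/y^2


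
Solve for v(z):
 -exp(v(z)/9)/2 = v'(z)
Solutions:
 v(z) = 9*log(1/(C1 + z)) + 9*log(18)


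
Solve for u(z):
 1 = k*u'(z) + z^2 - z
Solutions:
 u(z) = C1 - z^3/(3*k) + z^2/(2*k) + z/k


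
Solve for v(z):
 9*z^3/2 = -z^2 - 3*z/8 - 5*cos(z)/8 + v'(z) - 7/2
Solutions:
 v(z) = C1 + 9*z^4/8 + z^3/3 + 3*z^2/16 + 7*z/2 + 5*sin(z)/8


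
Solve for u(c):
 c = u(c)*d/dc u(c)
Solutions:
 u(c) = -sqrt(C1 + c^2)
 u(c) = sqrt(C1 + c^2)


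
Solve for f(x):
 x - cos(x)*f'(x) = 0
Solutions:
 f(x) = C1 + Integral(x/cos(x), x)


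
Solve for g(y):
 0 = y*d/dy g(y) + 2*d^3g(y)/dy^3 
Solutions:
 g(y) = C1 + Integral(C2*airyai(-2^(2/3)*y/2) + C3*airybi(-2^(2/3)*y/2), y)


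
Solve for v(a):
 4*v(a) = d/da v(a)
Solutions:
 v(a) = C1*exp(4*a)


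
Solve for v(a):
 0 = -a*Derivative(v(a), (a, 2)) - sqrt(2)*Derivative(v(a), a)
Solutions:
 v(a) = C1 + C2*a^(1 - sqrt(2))


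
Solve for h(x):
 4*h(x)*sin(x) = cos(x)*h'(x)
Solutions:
 h(x) = C1/cos(x)^4


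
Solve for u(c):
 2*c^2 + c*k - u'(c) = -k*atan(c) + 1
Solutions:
 u(c) = C1 + 2*c^3/3 + c^2*k/2 - c + k*(c*atan(c) - log(c^2 + 1)/2)


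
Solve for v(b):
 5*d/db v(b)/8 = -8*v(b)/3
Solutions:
 v(b) = C1*exp(-64*b/15)


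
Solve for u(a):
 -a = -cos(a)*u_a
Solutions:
 u(a) = C1 + Integral(a/cos(a), a)


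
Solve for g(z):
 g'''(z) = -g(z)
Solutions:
 g(z) = C3*exp(-z) + (C1*sin(sqrt(3)*z/2) + C2*cos(sqrt(3)*z/2))*exp(z/2)


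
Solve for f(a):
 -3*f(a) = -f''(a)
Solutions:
 f(a) = C1*exp(-sqrt(3)*a) + C2*exp(sqrt(3)*a)


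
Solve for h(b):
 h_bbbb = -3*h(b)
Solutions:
 h(b) = (C1*sin(sqrt(2)*3^(1/4)*b/2) + C2*cos(sqrt(2)*3^(1/4)*b/2))*exp(-sqrt(2)*3^(1/4)*b/2) + (C3*sin(sqrt(2)*3^(1/4)*b/2) + C4*cos(sqrt(2)*3^(1/4)*b/2))*exp(sqrt(2)*3^(1/4)*b/2)


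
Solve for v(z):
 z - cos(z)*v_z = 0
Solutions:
 v(z) = C1 + Integral(z/cos(z), z)


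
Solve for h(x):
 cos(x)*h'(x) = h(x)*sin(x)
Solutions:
 h(x) = C1/cos(x)


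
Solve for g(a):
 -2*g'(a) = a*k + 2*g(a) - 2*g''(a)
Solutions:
 g(a) = C1*exp(a*(1 - sqrt(5))/2) + C2*exp(a*(1 + sqrt(5))/2) - a*k/2 + k/2


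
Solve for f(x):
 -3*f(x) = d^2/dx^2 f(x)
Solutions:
 f(x) = C1*sin(sqrt(3)*x) + C2*cos(sqrt(3)*x)


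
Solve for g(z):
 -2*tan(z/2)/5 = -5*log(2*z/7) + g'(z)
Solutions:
 g(z) = C1 + 5*z*log(z) - 5*z*log(7) - 5*z + 5*z*log(2) + 4*log(cos(z/2))/5


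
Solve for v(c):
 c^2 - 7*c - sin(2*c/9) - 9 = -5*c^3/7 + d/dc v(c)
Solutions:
 v(c) = C1 + 5*c^4/28 + c^3/3 - 7*c^2/2 - 9*c + 9*cos(2*c/9)/2


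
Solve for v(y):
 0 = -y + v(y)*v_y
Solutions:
 v(y) = -sqrt(C1 + y^2)
 v(y) = sqrt(C1 + y^2)


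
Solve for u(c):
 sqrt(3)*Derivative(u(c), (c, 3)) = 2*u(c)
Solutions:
 u(c) = C3*exp(2^(1/3)*3^(5/6)*c/3) + (C1*sin(6^(1/3)*c/2) + C2*cos(6^(1/3)*c/2))*exp(-2^(1/3)*3^(5/6)*c/6)


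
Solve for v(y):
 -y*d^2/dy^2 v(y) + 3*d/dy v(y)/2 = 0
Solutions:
 v(y) = C1 + C2*y^(5/2)


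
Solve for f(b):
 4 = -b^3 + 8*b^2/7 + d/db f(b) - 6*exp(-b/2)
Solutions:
 f(b) = C1 + b^4/4 - 8*b^3/21 + 4*b - 12*exp(-b/2)


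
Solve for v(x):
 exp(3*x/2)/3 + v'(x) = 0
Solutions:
 v(x) = C1 - 2*exp(3*x/2)/9


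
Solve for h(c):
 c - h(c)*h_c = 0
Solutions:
 h(c) = -sqrt(C1 + c^2)
 h(c) = sqrt(C1 + c^2)


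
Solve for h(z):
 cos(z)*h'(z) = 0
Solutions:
 h(z) = C1


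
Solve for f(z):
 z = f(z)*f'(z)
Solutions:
 f(z) = -sqrt(C1 + z^2)
 f(z) = sqrt(C1 + z^2)


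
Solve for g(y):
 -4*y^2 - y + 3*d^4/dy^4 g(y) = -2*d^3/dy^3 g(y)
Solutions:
 g(y) = C1 + C2*y + C3*y^2 + C4*exp(-2*y/3) + y^5/30 - 11*y^4/48 + 11*y^3/8


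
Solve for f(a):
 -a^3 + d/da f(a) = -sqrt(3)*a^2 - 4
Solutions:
 f(a) = C1 + a^4/4 - sqrt(3)*a^3/3 - 4*a


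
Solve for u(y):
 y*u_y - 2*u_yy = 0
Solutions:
 u(y) = C1 + C2*erfi(y/2)


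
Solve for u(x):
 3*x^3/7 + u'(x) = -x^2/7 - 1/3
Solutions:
 u(x) = C1 - 3*x^4/28 - x^3/21 - x/3


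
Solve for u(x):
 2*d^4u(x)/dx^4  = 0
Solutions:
 u(x) = C1 + C2*x + C3*x^2 + C4*x^3


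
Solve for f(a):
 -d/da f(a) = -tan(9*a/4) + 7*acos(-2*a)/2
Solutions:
 f(a) = C1 - 7*a*acos(-2*a)/2 - 7*sqrt(1 - 4*a^2)/4 - 4*log(cos(9*a/4))/9


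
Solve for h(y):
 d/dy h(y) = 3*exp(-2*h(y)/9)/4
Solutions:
 h(y) = 9*log(-sqrt(C1 + 3*y)) - 9*log(6) + 9*log(2)/2
 h(y) = 9*log(C1 + 3*y)/2 - 9*log(6) + 9*log(2)/2


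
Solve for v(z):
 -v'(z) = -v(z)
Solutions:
 v(z) = C1*exp(z)


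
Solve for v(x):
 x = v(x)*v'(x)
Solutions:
 v(x) = -sqrt(C1 + x^2)
 v(x) = sqrt(C1 + x^2)


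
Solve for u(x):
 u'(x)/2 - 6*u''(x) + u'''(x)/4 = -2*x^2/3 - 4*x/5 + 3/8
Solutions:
 u(x) = C1 + C2*exp(x*(12 - sqrt(142))) + C3*exp(x*(sqrt(142) + 12)) - 4*x^3/9 - 84*x^2/5 - 24067*x/60


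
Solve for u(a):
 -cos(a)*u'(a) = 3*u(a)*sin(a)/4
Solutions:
 u(a) = C1*cos(a)^(3/4)


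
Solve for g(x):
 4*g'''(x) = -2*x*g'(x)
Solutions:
 g(x) = C1 + Integral(C2*airyai(-2^(2/3)*x/2) + C3*airybi(-2^(2/3)*x/2), x)


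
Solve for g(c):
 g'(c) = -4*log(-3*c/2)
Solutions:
 g(c) = C1 - 4*c*log(-c) + 4*c*(-log(3) + log(2) + 1)


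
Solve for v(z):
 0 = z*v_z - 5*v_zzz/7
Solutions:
 v(z) = C1 + Integral(C2*airyai(5^(2/3)*7^(1/3)*z/5) + C3*airybi(5^(2/3)*7^(1/3)*z/5), z)


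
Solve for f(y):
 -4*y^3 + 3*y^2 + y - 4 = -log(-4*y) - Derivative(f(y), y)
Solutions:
 f(y) = C1 + y^4 - y^3 - y^2/2 - y*log(-y) + y*(5 - 2*log(2))


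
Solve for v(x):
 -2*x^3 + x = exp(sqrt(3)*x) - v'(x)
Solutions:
 v(x) = C1 + x^4/2 - x^2/2 + sqrt(3)*exp(sqrt(3)*x)/3


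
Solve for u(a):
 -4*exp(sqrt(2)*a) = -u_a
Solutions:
 u(a) = C1 + 2*sqrt(2)*exp(sqrt(2)*a)


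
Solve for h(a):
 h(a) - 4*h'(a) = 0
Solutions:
 h(a) = C1*exp(a/4)


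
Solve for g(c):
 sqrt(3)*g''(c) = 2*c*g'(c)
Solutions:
 g(c) = C1 + C2*erfi(3^(3/4)*c/3)


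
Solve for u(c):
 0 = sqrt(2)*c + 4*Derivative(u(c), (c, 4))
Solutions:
 u(c) = C1 + C2*c + C3*c^2 + C4*c^3 - sqrt(2)*c^5/480


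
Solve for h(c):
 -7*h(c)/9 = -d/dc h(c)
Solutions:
 h(c) = C1*exp(7*c/9)


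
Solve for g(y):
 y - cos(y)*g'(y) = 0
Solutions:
 g(y) = C1 + Integral(y/cos(y), y)


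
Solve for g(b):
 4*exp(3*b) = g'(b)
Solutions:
 g(b) = C1 + 4*exp(3*b)/3


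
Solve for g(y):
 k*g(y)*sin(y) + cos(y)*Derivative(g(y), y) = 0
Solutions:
 g(y) = C1*exp(k*log(cos(y)))


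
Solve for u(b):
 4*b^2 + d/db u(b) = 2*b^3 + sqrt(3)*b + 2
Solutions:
 u(b) = C1 + b^4/2 - 4*b^3/3 + sqrt(3)*b^2/2 + 2*b


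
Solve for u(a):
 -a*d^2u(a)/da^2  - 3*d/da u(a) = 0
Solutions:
 u(a) = C1 + C2/a^2


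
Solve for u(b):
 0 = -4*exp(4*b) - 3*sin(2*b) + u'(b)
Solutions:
 u(b) = C1 + exp(4*b) - 3*cos(2*b)/2


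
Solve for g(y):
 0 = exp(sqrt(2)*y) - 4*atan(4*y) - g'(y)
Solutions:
 g(y) = C1 - 4*y*atan(4*y) + sqrt(2)*exp(sqrt(2)*y)/2 + log(16*y^2 + 1)/2


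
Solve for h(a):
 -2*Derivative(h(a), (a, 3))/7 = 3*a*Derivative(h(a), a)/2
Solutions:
 h(a) = C1 + Integral(C2*airyai(-42^(1/3)*a/2) + C3*airybi(-42^(1/3)*a/2), a)


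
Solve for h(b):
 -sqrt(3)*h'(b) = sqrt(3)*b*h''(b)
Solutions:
 h(b) = C1 + C2*log(b)


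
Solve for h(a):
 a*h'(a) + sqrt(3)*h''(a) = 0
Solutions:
 h(a) = C1 + C2*erf(sqrt(2)*3^(3/4)*a/6)


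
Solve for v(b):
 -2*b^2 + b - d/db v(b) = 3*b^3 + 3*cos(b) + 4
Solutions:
 v(b) = C1 - 3*b^4/4 - 2*b^3/3 + b^2/2 - 4*b - 3*sin(b)


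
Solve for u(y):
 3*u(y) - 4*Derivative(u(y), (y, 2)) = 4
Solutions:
 u(y) = C1*exp(-sqrt(3)*y/2) + C2*exp(sqrt(3)*y/2) + 4/3


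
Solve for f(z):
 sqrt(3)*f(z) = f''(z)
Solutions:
 f(z) = C1*exp(-3^(1/4)*z) + C2*exp(3^(1/4)*z)


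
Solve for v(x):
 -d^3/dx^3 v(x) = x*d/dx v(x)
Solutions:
 v(x) = C1 + Integral(C2*airyai(-x) + C3*airybi(-x), x)


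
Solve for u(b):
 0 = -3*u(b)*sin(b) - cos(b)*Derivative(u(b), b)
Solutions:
 u(b) = C1*cos(b)^3


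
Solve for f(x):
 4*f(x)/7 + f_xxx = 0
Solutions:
 f(x) = C3*exp(-14^(2/3)*x/7) + (C1*sin(14^(2/3)*sqrt(3)*x/14) + C2*cos(14^(2/3)*sqrt(3)*x/14))*exp(14^(2/3)*x/14)


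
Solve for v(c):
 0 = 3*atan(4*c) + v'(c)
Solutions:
 v(c) = C1 - 3*c*atan(4*c) + 3*log(16*c^2 + 1)/8


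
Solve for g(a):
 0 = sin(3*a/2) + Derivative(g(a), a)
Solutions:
 g(a) = C1 + 2*cos(3*a/2)/3


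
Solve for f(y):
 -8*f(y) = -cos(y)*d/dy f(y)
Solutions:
 f(y) = C1*(sin(y)^4 + 4*sin(y)^3 + 6*sin(y)^2 + 4*sin(y) + 1)/(sin(y)^4 - 4*sin(y)^3 + 6*sin(y)^2 - 4*sin(y) + 1)


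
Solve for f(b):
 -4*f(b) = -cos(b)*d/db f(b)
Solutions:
 f(b) = C1*(sin(b)^2 + 2*sin(b) + 1)/(sin(b)^2 - 2*sin(b) + 1)


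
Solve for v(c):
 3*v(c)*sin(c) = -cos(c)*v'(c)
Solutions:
 v(c) = C1*cos(c)^3


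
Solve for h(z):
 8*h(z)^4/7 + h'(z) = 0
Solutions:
 h(z) = 7^(1/3)*(1/(C1 + 24*z))^(1/3)
 h(z) = 7^(1/3)*(-3^(2/3) - 3*3^(1/6)*I)*(1/(C1 + 8*z))^(1/3)/6
 h(z) = 7^(1/3)*(-3^(2/3) + 3*3^(1/6)*I)*(1/(C1 + 8*z))^(1/3)/6


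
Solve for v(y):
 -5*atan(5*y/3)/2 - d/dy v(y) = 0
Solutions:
 v(y) = C1 - 5*y*atan(5*y/3)/2 + 3*log(25*y^2 + 9)/4


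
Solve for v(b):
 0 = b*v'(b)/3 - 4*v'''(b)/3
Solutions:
 v(b) = C1 + Integral(C2*airyai(2^(1/3)*b/2) + C3*airybi(2^(1/3)*b/2), b)


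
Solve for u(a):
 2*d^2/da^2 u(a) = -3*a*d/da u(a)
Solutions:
 u(a) = C1 + C2*erf(sqrt(3)*a/2)


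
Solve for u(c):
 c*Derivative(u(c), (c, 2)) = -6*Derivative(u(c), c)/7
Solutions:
 u(c) = C1 + C2*c^(1/7)


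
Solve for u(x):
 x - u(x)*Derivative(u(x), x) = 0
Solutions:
 u(x) = -sqrt(C1 + x^2)
 u(x) = sqrt(C1 + x^2)


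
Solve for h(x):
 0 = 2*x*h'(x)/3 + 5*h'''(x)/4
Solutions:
 h(x) = C1 + Integral(C2*airyai(-2*15^(2/3)*x/15) + C3*airybi(-2*15^(2/3)*x/15), x)


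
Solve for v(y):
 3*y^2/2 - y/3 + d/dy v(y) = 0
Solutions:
 v(y) = C1 - y^3/2 + y^2/6


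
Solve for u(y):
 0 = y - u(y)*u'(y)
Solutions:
 u(y) = -sqrt(C1 + y^2)
 u(y) = sqrt(C1 + y^2)


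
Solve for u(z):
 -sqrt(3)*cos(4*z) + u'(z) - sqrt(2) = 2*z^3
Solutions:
 u(z) = C1 + z^4/2 + sqrt(2)*z + sqrt(3)*sin(4*z)/4


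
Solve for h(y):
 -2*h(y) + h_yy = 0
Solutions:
 h(y) = C1*exp(-sqrt(2)*y) + C2*exp(sqrt(2)*y)


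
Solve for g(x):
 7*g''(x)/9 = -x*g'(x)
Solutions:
 g(x) = C1 + C2*erf(3*sqrt(14)*x/14)


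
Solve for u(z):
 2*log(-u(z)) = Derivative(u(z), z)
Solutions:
 -li(-u(z)) = C1 + 2*z


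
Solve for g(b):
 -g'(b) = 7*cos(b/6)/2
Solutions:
 g(b) = C1 - 21*sin(b/6)


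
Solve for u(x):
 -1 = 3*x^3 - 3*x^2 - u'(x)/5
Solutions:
 u(x) = C1 + 15*x^4/4 - 5*x^3 + 5*x


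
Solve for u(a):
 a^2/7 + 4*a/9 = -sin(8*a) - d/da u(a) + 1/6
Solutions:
 u(a) = C1 - a^3/21 - 2*a^2/9 + a/6 + cos(8*a)/8


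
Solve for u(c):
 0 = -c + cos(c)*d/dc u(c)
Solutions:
 u(c) = C1 + Integral(c/cos(c), c)


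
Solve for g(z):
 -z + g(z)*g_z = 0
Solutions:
 g(z) = -sqrt(C1 + z^2)
 g(z) = sqrt(C1 + z^2)


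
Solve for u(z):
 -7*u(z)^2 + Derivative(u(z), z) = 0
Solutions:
 u(z) = -1/(C1 + 7*z)


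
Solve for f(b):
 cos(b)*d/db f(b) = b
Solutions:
 f(b) = C1 + Integral(b/cos(b), b)


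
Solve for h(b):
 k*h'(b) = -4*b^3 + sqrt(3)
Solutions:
 h(b) = C1 - b^4/k + sqrt(3)*b/k


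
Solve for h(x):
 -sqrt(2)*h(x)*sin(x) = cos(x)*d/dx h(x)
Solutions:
 h(x) = C1*cos(x)^(sqrt(2))


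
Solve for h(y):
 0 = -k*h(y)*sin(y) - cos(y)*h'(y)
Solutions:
 h(y) = C1*exp(k*log(cos(y)))


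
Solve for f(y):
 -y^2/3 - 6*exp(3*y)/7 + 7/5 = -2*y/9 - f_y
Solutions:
 f(y) = C1 + y^3/9 - y^2/9 - 7*y/5 + 2*exp(3*y)/7


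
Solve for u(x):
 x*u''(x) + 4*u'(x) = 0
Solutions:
 u(x) = C1 + C2/x^3


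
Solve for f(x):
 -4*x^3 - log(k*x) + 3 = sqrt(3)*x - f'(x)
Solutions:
 f(x) = C1 + x^4 + sqrt(3)*x^2/2 + x*log(k*x) - 4*x


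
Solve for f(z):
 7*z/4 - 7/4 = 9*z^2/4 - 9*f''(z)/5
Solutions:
 f(z) = C1 + C2*z + 5*z^4/48 - 35*z^3/216 + 35*z^2/72


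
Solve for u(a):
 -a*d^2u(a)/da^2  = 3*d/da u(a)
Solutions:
 u(a) = C1 + C2/a^2


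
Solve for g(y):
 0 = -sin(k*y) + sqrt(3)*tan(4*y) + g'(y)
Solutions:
 g(y) = C1 + Piecewise((-cos(k*y)/k, Ne(k, 0)), (0, True)) + sqrt(3)*log(cos(4*y))/4


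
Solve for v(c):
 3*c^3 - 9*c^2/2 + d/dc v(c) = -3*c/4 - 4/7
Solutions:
 v(c) = C1 - 3*c^4/4 + 3*c^3/2 - 3*c^2/8 - 4*c/7


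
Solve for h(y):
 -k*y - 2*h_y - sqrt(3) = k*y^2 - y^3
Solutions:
 h(y) = C1 - k*y^3/6 - k*y^2/4 + y^4/8 - sqrt(3)*y/2


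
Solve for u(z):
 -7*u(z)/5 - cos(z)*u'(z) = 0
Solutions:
 u(z) = C1*(sin(z) - 1)^(7/10)/(sin(z) + 1)^(7/10)


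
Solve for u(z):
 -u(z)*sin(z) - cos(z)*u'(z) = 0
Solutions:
 u(z) = C1*cos(z)
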